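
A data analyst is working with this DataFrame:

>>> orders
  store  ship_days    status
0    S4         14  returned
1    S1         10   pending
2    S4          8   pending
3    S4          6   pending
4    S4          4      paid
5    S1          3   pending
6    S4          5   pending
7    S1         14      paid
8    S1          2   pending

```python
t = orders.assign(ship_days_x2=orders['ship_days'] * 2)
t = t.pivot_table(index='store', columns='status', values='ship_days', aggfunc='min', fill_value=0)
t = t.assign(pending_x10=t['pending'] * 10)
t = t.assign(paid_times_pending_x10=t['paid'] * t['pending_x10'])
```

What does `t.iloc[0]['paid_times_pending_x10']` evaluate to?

280

add column ship_days_x2 = orders['ship_days'] * 2:
  store  ship_days    status  ship_days_x2
0    S4         14  returned            28
1    S1         10   pending            20
2    S4          8   pending            16
3    S4          6   pending            12
4    S4          4      paid             8
5    S1          3   pending             6
6    S4          5   pending            10
7    S1         14      paid            28
8    S1          2   pending             4
pivot: rows=store, cols=status, min(ship_days):
status  paid  pending  returned
store                          
S1        14        2         0
S4         4        5        14
add column pending_x10 = t['pending'] * 10:
status  paid  pending  returned  pending_x10
store                                       
S1        14        2         0           20
S4         4        5        14           50
add column paid_times_pending_x10 = t['paid'] * t['pending_x10']:
status  paid  pending  returned  pending_x10  paid_times_pending_x10
store                                                               
S1        14        2         0           20                     280
S4         4        5        14           50                     200
Reading off the value at position 0, column 'paid_times_pending_x10', we get 280.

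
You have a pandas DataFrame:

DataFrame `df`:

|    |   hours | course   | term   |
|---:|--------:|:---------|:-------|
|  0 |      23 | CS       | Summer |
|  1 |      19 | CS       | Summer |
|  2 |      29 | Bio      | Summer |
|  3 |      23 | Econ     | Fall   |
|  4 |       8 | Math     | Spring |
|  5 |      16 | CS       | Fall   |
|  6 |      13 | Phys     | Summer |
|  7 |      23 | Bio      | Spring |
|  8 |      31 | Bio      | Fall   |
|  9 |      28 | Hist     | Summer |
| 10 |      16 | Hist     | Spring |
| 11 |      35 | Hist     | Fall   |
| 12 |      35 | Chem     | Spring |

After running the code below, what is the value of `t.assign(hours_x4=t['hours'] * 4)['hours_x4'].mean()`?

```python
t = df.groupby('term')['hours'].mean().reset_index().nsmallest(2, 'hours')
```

85.8

group by term, mean of hours:
term
Fall      26.25
Spring    20.50
Summer    22.40
Name: hours, dtype: float64
reset_index():
     term  hours
0    Fall  26.25
1  Spring  20.50
2  Summer  22.40
take 2 rows with smallest hours:
     term  hours
1  Spring   20.5
2  Summer   22.4
add column hours_x4 = t['hours'] * 4:
     term  hours  hours_x4
1  Spring   20.5      82.0
2  Summer   22.4      89.6
Then the mean of column 'hours_x4': 85.8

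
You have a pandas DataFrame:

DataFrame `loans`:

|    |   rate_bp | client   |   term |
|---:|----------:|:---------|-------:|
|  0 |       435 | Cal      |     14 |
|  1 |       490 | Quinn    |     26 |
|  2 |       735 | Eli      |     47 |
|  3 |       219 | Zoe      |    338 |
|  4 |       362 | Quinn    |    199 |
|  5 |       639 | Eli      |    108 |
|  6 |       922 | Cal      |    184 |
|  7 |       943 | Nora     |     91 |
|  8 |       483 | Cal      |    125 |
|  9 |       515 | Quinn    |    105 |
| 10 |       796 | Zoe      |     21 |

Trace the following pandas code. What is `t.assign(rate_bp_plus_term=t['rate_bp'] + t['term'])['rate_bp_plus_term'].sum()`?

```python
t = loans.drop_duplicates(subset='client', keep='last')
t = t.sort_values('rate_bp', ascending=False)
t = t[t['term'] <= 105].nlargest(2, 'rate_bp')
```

1851

drop duplicate client (keep=last):
    rate_bp client  term
5       639    Eli   108
7       943   Nora    91
8       483    Cal   125
9       515  Quinn   105
10      796    Zoe    21
sort by rate_bp descending:
    rate_bp client  term
7       943   Nora    91
10      796    Zoe    21
5       639    Eli   108
9       515  Quinn   105
8       483    Cal   125
filter rows where term <= 105:
    rate_bp client  term
7       943   Nora    91
10      796    Zoe    21
9       515  Quinn   105
take 2 rows with largest rate_bp:
    rate_bp client  term
7       943   Nora    91
10      796    Zoe    21
add column rate_bp_plus_term = t['rate_bp'] + t['term']:
    rate_bp client  term  rate_bp_plus_term
7       943   Nora    91               1034
10      796    Zoe    21                817
Hence 1851.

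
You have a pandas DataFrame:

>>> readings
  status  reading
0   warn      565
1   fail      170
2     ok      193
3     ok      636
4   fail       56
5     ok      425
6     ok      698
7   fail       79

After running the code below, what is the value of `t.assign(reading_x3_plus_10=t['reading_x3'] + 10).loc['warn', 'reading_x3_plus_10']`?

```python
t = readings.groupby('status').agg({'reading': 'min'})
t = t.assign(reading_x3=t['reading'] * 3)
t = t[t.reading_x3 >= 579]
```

group by status, min of reading:
        reading
status         
fail         56
ok          193
warn        565
add column reading_x3 = t['reading'] * 3:
        reading  reading_x3
status                     
fail         56         168
ok          193         579
warn        565        1695
filter rows where reading_x3 >= 579:
        reading  reading_x3
status                     
ok          193         579
warn        565        1695
add column reading_x3_plus_10 = t['reading_x3'] + 10:
        reading  reading_x3  reading_x3_plus_10
status                                         
ok          193         579                 589
warn        565        1695                1705
Reading off the value at row 'warn', column 'reading_x3_plus_10', we get 1705.

1705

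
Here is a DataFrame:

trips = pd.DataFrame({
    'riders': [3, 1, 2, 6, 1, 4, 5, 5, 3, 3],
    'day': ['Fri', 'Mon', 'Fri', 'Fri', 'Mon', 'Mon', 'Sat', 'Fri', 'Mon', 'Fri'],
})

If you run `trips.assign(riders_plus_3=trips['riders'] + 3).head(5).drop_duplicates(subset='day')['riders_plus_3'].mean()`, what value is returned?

add column riders_plus_3 = trips['riders'] + 3:
   riders  day  riders_plus_3
0       3  Fri              6
1       1  Mon              4
2       2  Fri              5
3       6  Fri              9
4       1  Mon              4
5       4  Mon              7
6       5  Sat              8
7       5  Fri              8
8       3  Mon              6
9       3  Fri              6
take first 5 rows:
   riders  day  riders_plus_3
0       3  Fri              6
1       1  Mon              4
2       2  Fri              5
3       6  Fri              9
4       1  Mon              4
drop duplicate day (keep=first):
   riders  day  riders_plus_3
0       3  Fri              6
1       1  Mon              4
Taking the mean of column 'riders_plus_3' gives 5.0.

5.0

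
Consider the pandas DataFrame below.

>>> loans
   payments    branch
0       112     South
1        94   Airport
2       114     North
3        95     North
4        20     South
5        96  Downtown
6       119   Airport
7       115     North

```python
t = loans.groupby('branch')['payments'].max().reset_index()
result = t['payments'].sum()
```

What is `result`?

group by branch, max of payments:
branch
Airport     119
Downtown     96
North       115
South       112
Name: payments, dtype: int64
reset_index():
     branch  payments
0   Airport       119
1  Downtown        96
2     North       115
3     South       112

442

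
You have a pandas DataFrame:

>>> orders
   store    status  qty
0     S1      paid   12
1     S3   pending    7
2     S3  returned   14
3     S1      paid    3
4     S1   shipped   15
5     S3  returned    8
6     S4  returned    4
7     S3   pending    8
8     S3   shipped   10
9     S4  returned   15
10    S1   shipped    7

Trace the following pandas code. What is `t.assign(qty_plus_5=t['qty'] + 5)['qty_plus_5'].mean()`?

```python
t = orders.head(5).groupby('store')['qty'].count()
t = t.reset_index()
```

take first 5 rows:
  store    status  qty
0    S1      paid   12
1    S3   pending    7
2    S3  returned   14
3    S1      paid    3
4    S1   shipped   15
group by store, count of qty:
store
S1    3
S3    2
Name: qty, dtype: int64
reset_index():
  store  qty
0    S1    3
1    S3    2
add column qty_plus_5 = t['qty'] + 5:
  store  qty  qty_plus_5
0    S1    3           8
1    S3    2           7
Reading off the mean of column 'qty_plus_5', we get 7.5.

7.5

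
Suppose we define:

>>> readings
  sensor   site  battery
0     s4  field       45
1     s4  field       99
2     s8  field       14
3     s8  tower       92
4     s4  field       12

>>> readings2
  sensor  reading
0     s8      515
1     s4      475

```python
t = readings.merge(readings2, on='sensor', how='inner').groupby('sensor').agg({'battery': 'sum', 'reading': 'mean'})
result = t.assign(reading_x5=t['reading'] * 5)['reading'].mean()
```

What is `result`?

merge on 'sensor' (how='inner') → 5 rows:
  sensor   site  battery  reading
0     s4  field       45      475
1     s4  field       99      475
2     s8  field       14      515
3     s8  tower       92      515
4     s4  field       12      475
group by sensor: sum(battery), mean(reading):
        battery  reading
sensor                  
s4          156    475.0
s8          106    515.0
add column reading_x5 = t['reading'] * 5:
        battery  reading  reading_x5
sensor                              
s4          156    475.0      2375.0
s8          106    515.0      2575.0
Taking the mean of column 'reading' gives 495.0.

495.0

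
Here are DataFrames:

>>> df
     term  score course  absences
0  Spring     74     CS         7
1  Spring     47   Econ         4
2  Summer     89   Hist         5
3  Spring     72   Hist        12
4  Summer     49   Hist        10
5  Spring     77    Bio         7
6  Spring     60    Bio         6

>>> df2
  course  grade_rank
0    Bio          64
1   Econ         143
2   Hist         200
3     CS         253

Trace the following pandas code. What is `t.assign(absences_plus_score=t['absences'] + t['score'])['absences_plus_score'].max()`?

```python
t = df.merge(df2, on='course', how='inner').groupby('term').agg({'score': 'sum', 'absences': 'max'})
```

merge on 'course' (how='inner') → 7 rows:
     term  score course  absences  grade_rank
0  Spring     74     CS         7         253
1  Spring     47   Econ         4         143
2  Summer     89   Hist         5         200
3  Spring     72   Hist        12         200
4  Summer     49   Hist        10         200
5  Spring     77    Bio         7          64
6  Spring     60    Bio         6          64
group by term: sum(score), max(absences):
        score  absences
term                   
Spring    330        12
Summer    138        10
add column absences_plus_score = t['absences'] + t['score']:
        score  absences  absences_plus_score
term                                        
Spring    330        12                  342
Summer    138        10                  148
Taking the max of column 'absences_plus_score' gives 342.

342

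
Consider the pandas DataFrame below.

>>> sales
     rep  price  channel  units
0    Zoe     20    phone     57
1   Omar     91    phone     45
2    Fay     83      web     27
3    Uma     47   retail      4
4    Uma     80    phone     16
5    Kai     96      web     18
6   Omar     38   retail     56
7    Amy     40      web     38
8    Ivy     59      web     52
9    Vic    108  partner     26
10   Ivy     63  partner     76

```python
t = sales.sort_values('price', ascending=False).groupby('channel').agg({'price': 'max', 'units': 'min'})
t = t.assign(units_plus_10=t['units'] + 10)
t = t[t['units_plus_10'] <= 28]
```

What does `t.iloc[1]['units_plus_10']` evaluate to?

14

sort by price descending:
     rep  price  channel  units
9    Vic    108  partner     26
5    Kai     96      web     18
1   Omar     91    phone     45
2    Fay     83      web     27
4    Uma     80    phone     16
10   Ivy     63  partner     76
8    Ivy     59      web     52
3    Uma     47   retail      4
7    Amy     40      web     38
6   Omar     38   retail     56
0    Zoe     20    phone     57
group by channel: max(price), min(units):
         price  units
channel              
partner    108     26
phone       91     16
retail      47      4
web         96     18
add column units_plus_10 = t['units'] + 10:
         price  units  units_plus_10
channel                             
partner    108     26             36
phone       91     16             26
retail      47      4             14
web         96     18             28
filter rows where units_plus_10 <= 28:
         price  units  units_plus_10
channel                             
phone       91     16             26
retail      47      4             14
web         96     18             28
Taking the value at position 1, column 'units_plus_10' gives 14.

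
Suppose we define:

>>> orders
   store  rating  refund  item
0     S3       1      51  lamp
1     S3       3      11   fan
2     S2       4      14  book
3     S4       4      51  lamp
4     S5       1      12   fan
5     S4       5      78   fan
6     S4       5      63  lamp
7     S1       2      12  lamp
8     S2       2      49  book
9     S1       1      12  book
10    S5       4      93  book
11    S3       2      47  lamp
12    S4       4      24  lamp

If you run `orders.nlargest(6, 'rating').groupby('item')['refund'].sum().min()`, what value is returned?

take 6 rows with largest rating:
   store  rating  refund  item
5     S4       5      78   fan
6     S4       5      63  lamp
2     S2       4      14  book
3     S4       4      51  lamp
10    S5       4      93  book
12    S4       4      24  lamp
group by item, sum of refund:
item
book    107
fan      78
lamp    138
Name: refund, dtype: int64
Then the min of the resulting series: 78

78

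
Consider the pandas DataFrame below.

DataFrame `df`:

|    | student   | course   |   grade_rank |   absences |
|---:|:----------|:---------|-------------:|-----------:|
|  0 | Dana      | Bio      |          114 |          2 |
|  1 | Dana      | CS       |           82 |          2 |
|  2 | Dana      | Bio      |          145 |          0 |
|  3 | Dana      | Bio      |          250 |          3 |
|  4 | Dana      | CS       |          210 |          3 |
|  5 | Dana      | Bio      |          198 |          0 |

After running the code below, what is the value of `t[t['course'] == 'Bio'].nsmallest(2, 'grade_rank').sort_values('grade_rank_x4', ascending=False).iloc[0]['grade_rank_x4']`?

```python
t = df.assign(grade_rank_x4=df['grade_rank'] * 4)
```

add column grade_rank_x4 = df['grade_rank'] * 4:
  student course  grade_rank  absences  grade_rank_x4
0    Dana    Bio         114         2            456
1    Dana     CS          82         2            328
2    Dana    Bio         145         0            580
3    Dana    Bio         250         3           1000
4    Dana     CS         210         3            840
5    Dana    Bio         198         0            792
filter rows where course == 'Bio':
  student course  grade_rank  absences  grade_rank_x4
0    Dana    Bio         114         2            456
2    Dana    Bio         145         0            580
3    Dana    Bio         250         3           1000
5    Dana    Bio         198         0            792
take 2 rows with smallest grade_rank:
  student course  grade_rank  absences  grade_rank_x4
0    Dana    Bio         114         2            456
2    Dana    Bio         145         0            580
sort by grade_rank_x4 descending:
  student course  grade_rank  absences  grade_rank_x4
2    Dana    Bio         145         0            580
0    Dana    Bio         114         2            456
Then the value at position 0, column 'grade_rank_x4': 580

580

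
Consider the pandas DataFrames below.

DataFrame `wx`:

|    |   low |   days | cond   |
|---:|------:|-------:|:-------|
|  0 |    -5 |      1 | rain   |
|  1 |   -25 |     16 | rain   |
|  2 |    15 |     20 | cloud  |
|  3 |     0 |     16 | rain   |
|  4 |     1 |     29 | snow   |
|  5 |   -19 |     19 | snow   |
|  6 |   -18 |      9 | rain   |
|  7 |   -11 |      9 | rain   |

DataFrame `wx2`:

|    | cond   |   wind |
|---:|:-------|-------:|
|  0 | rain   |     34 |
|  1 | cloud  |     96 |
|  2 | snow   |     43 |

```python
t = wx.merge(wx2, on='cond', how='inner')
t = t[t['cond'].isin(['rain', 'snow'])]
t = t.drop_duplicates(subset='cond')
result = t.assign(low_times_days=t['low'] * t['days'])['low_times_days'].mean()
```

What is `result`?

merge on 'cond' (how='inner') → 8 rows:
   low  days   cond  wind
0   -5     1   rain    34
1  -25    16   rain    34
2   15    20  cloud    96
3    0    16   rain    34
4    1    29   snow    43
5  -19    19   snow    43
6  -18     9   rain    34
7  -11     9   rain    34
filter rows where cond in ['rain', 'snow']:
   low  days  cond  wind
0   -5     1  rain    34
1  -25    16  rain    34
3    0    16  rain    34
4    1    29  snow    43
5  -19    19  snow    43
6  -18     9  rain    34
7  -11     9  rain    34
drop duplicate cond (keep=first):
   low  days  cond  wind
0   -5     1  rain    34
4    1    29  snow    43
add column low_times_days = t['low'] * t['days']:
   low  days  cond  wind  low_times_days
0   -5     1  rain    34              -5
4    1    29  snow    43              29
The mean of column 'low_times_days' is 12.0.

12.0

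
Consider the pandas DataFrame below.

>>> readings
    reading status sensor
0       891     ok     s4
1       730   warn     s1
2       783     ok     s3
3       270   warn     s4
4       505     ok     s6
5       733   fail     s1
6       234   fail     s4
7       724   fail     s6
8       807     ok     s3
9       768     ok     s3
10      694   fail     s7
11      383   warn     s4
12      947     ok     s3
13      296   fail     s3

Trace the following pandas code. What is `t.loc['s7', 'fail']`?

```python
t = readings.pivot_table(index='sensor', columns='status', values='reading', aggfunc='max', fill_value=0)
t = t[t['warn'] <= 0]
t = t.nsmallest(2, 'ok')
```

pivot: rows=sensor, cols=status, max(reading):
status  fail   ok  warn
sensor                 
s1       733    0   730
s3       296  947     0
s4       234  891   383
s6       724  505     0
s7       694    0     0
filter rows where warn <= 0:
status  fail   ok  warn
sensor                 
s3       296  947     0
s6       724  505     0
s7       694    0     0
take 2 rows with smallest ok:
status  fail   ok  warn
sensor                 
s7       694    0     0
s6       724  505     0
value at row 's7', column 'fail' → 694

694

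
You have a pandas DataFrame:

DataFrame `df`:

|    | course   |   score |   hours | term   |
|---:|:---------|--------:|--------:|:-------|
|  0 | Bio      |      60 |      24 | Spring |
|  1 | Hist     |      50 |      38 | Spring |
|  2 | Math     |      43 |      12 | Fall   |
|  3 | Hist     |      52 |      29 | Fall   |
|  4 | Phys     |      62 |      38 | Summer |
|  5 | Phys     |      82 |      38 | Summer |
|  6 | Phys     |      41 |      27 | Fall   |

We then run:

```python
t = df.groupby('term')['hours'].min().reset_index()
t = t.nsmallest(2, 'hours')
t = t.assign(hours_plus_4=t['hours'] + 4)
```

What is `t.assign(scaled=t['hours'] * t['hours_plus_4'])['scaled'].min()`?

group by term, min of hours:
term
Fall      12
Spring    24
Summer    38
Name: hours, dtype: int64
reset_index():
     term  hours
0    Fall     12
1  Spring     24
2  Summer     38
take 2 rows with smallest hours:
     term  hours
0    Fall     12
1  Spring     24
add column hours_plus_4 = t['hours'] + 4:
     term  hours  hours_plus_4
0    Fall     12            16
1  Spring     24            28
add column scaled = t['hours'] * t['hours_plus_4']:
     term  hours  hours_plus_4  scaled
0    Fall     12            16     192
1  Spring     24            28     672

192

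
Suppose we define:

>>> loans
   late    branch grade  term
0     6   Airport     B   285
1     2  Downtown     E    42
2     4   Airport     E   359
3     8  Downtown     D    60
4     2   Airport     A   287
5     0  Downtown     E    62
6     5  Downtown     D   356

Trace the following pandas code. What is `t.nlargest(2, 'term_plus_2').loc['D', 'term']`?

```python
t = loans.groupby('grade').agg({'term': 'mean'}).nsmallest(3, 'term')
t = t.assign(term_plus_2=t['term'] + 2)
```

208.0

group by grade, mean of term:
             term
grade            
A      287.000000
B      285.000000
D      208.000000
E      154.333333
take 3 rows with smallest term:
             term
grade            
E      154.333333
D      208.000000
B      285.000000
add column term_plus_2 = t['term'] + 2:
             term  term_plus_2
grade                         
E      154.333333   156.333333
D      208.000000   210.000000
B      285.000000   287.000000
take 2 rows with largest term_plus_2:
        term  term_plus_2
grade                    
B      285.0        287.0
D      208.0        210.0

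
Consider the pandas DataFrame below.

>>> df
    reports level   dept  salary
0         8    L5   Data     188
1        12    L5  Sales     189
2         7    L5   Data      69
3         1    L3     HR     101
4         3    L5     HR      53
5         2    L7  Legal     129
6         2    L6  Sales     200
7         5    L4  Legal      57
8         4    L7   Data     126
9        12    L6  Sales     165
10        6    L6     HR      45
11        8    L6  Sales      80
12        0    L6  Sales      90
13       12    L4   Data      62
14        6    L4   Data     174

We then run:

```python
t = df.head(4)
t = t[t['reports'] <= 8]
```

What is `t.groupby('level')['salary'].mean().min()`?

101.0

take first 4 rows:
   reports level   dept  salary
0        8    L5   Data     188
1       12    L5  Sales     189
2        7    L5   Data      69
3        1    L3     HR     101
filter rows where reports <= 8:
   reports level  dept  salary
0        8    L5  Data     188
2        7    L5  Data      69
3        1    L3    HR     101
group by level, mean of salary:
level
L3    101.0
L5    128.5
Name: salary, dtype: float64
min of the resulting series → 101.0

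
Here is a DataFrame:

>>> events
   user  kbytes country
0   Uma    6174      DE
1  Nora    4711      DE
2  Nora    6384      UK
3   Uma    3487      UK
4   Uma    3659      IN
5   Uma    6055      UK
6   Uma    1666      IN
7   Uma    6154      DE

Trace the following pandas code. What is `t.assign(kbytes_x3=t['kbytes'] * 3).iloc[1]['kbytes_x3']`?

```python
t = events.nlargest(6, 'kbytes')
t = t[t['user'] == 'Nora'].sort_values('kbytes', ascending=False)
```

14133

take 6 rows with largest kbytes:
   user  kbytes country
2  Nora    6384      UK
0   Uma    6174      DE
7   Uma    6154      DE
5   Uma    6055      UK
1  Nora    4711      DE
4   Uma    3659      IN
filter rows where user == 'Nora':
   user  kbytes country
2  Nora    6384      UK
1  Nora    4711      DE
sort by kbytes descending:
   user  kbytes country
2  Nora    6384      UK
1  Nora    4711      DE
add column kbytes_x3 = t['kbytes'] * 3:
   user  kbytes country  kbytes_x3
2  Nora    6384      UK      19152
1  Nora    4711      DE      14133
So iloc[1]['kbytes_x3'] = 14133.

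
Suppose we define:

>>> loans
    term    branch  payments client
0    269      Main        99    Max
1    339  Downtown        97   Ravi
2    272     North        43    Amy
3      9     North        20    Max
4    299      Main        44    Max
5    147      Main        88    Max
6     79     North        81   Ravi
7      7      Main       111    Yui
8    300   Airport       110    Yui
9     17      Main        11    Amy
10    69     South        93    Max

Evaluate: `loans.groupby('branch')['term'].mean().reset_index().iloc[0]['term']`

300.0

group by branch, mean of term:
branch
Airport     300.0
Downtown    339.0
Main        147.8
North       120.0
South        69.0
Name: term, dtype: float64
reset_index():
     branch   term
0   Airport  300.0
1  Downtown  339.0
2      Main  147.8
3     North  120.0
4     South   69.0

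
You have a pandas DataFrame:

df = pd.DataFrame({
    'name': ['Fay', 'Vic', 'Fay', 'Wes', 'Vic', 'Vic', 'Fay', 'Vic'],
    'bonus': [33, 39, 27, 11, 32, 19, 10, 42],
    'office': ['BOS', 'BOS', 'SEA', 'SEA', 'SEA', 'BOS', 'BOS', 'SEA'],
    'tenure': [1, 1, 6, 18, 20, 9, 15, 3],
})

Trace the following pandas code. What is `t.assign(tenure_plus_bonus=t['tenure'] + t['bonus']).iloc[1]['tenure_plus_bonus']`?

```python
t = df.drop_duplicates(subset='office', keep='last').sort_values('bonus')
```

drop duplicate office (keep=last):
  name  bonus office  tenure
6  Fay     10    BOS      15
7  Vic     42    SEA       3
sort by bonus:
  name  bonus office  tenure
6  Fay     10    BOS      15
7  Vic     42    SEA       3
add column tenure_plus_bonus = t['tenure'] + t['bonus']:
  name  bonus office  tenure  tenure_plus_bonus
6  Fay     10    BOS      15                 25
7  Vic     42    SEA       3                 45
So iloc[1]['tenure_plus_bonus'] = 45.

45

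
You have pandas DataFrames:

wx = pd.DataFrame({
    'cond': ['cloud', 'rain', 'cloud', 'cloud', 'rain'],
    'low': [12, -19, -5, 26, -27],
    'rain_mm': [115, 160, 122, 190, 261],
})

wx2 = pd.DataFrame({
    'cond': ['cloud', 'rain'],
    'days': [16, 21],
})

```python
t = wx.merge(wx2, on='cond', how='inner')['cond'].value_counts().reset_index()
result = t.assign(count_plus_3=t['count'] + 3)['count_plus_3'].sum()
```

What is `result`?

11

merge on 'cond' (how='inner') → 5 rows:
    cond  low  rain_mm  days
0  cloud   12      115    16
1   rain  -19      160    21
2  cloud   -5      122    16
3  cloud   26      190    16
4   rain  -27      261    21
value_counts of cond:
cond
cloud    3
rain     2
Name: count, dtype: int64
reset_index():
    cond  count
0  cloud      3
1   rain      2
add column count_plus_3 = t['count'] + 3:
    cond  count  count_plus_3
0  cloud      3             6
1   rain      2             5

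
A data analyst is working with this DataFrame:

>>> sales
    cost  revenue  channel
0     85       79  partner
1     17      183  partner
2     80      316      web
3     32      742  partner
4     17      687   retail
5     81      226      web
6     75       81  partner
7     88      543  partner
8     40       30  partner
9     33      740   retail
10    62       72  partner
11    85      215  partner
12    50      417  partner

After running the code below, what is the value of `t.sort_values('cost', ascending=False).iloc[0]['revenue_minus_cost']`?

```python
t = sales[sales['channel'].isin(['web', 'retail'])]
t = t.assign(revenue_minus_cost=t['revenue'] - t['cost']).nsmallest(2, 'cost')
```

filter rows where channel in ['web', 'retail']:
   cost  revenue channel
2    80      316     web
4    17      687  retail
5    81      226     web
9    33      740  retail
add column revenue_minus_cost = t['revenue'] - t['cost']:
   cost  revenue channel  revenue_minus_cost
2    80      316     web                 236
4    17      687  retail                 670
5    81      226     web                 145
9    33      740  retail                 707
take 2 rows with smallest cost:
   cost  revenue channel  revenue_minus_cost
4    17      687  retail                 670
9    33      740  retail                 707
sort by cost descending:
   cost  revenue channel  revenue_minus_cost
9    33      740  retail                 707
4    17      687  retail                 670
Finally, value at position 0, column 'revenue_minus_cost' = 707.

707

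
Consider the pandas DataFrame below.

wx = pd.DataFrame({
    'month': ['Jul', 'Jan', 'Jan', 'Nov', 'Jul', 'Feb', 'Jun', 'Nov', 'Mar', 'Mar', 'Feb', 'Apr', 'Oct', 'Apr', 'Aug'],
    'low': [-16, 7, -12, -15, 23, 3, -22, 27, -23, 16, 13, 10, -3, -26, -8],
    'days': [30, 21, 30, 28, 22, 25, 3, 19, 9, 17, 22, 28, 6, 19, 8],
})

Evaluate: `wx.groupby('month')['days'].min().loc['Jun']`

group by month, min of days:
month
Apr    19
Aug     8
Feb    22
Jan    21
Jul    22
Jun     3
Mar     9
Nov    19
Oct     6
Name: days, dtype: int64
value at index 'Jun' → 3

3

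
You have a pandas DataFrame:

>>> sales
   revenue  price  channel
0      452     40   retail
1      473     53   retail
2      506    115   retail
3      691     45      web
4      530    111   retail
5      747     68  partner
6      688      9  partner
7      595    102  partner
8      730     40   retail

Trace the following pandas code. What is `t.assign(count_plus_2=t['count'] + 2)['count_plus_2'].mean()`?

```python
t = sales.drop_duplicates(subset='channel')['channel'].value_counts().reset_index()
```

drop duplicate channel (keep=first):
   revenue  price  channel
0      452     40   retail
3      691     45      web
5      747     68  partner
value_counts of channel:
channel
retail     1
web        1
partner    1
Name: count, dtype: int64
reset_index():
   channel  count
0   retail      1
1      web      1
2  partner      1
add column count_plus_2 = t['count'] + 2:
   channel  count  count_plus_2
0   retail      1             3
1      web      1             3
2  partner      1             3
Then the mean of column 'count_plus_2': 3.0

3.0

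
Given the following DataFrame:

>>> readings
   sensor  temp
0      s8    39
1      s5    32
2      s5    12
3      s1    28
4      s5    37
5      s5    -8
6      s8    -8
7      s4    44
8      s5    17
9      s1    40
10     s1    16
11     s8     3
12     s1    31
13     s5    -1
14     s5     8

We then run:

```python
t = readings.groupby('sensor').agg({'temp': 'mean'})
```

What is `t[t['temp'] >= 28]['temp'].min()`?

28.75

group by sensor, mean of temp:
             temp
sensor           
s1      28.750000
s4      44.000000
s5      13.857143
s8      11.333333
filter rows where temp >= 28:
         temp
sensor       
s1      28.75
s4      44.00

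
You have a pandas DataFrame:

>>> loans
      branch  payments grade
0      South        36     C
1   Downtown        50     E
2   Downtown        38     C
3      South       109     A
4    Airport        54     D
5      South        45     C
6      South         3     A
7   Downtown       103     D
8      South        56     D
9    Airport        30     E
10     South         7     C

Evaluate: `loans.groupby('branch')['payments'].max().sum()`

266

group by branch, max of payments:
branch
Airport      54
Downtown    103
South       109
Name: payments, dtype: int64
Finally, sum of the resulting series = 266.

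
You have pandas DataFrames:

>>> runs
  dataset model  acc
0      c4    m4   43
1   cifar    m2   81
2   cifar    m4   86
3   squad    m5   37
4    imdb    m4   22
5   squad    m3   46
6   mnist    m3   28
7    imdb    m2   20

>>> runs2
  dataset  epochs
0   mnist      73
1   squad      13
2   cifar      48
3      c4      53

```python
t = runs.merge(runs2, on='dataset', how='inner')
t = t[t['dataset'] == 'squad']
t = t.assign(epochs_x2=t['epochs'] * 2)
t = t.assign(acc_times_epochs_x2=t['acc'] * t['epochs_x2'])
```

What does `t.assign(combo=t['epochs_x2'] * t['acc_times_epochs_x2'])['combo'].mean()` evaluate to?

merge on 'dataset' (how='inner') → 6 rows:
  dataset model  acc  epochs
0      c4    m4   43      53
1   cifar    m2   81      48
2   cifar    m4   86      48
3   squad    m5   37      13
4   squad    m3   46      13
5   mnist    m3   28      73
filter rows where dataset == 'squad':
  dataset model  acc  epochs
3   squad    m5   37      13
4   squad    m3   46      13
add column epochs_x2 = t['epochs'] * 2:
  dataset model  acc  epochs  epochs_x2
3   squad    m5   37      13         26
4   squad    m3   46      13         26
add column acc_times_epochs_x2 = t['acc'] * t['epochs_x2']:
  dataset model  acc  epochs  epochs_x2  acc_times_epochs_x2
3   squad    m5   37      13         26                  962
4   squad    m3   46      13         26                 1196
add column combo = t['epochs_x2'] * t['acc_times_epochs_x2']:
  dataset model  acc  epochs  epochs_x2  acc_times_epochs_x2  combo
3   squad    m5   37      13         26                  962  25012
4   squad    m3   46      13         26                 1196  31096
So mean() = 28054.0.

28054.0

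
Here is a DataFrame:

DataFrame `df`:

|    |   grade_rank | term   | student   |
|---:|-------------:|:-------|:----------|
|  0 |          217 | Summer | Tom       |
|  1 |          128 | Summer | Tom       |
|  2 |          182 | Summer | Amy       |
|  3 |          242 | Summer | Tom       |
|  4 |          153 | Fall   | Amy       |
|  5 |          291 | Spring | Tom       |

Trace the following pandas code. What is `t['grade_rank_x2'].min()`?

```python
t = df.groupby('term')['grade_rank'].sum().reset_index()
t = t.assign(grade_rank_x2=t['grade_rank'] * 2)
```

306

group by term, sum of grade_rank:
term
Fall      153
Spring    291
Summer    769
Name: grade_rank, dtype: int64
reset_index():
     term  grade_rank
0    Fall         153
1  Spring         291
2  Summer         769
add column grade_rank_x2 = t['grade_rank'] * 2:
     term  grade_rank  grade_rank_x2
0    Fall         153            306
1  Spring         291            582
2  Summer         769           1538
So min() = 306.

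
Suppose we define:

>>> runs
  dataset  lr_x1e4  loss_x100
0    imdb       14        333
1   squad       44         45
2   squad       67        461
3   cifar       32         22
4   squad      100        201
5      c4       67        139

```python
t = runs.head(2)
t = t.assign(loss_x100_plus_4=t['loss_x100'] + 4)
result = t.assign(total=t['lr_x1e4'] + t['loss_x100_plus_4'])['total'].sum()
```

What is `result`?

444

take first 2 rows:
  dataset  lr_x1e4  loss_x100
0    imdb       14        333
1   squad       44         45
add column loss_x100_plus_4 = t['loss_x100'] + 4:
  dataset  lr_x1e4  loss_x100  loss_x100_plus_4
0    imdb       14        333               337
1   squad       44         45                49
add column total = t['lr_x1e4'] + t['loss_x100_plus_4']:
  dataset  lr_x1e4  loss_x100  loss_x100_plus_4  total
0    imdb       14        333               337    351
1   squad       44         45                49     93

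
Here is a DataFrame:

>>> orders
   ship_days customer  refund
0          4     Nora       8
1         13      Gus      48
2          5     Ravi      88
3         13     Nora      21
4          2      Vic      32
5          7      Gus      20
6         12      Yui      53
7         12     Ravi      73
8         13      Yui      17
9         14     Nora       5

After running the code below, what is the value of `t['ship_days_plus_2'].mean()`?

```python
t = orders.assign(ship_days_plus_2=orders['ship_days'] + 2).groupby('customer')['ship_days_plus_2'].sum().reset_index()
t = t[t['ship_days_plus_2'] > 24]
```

add column ship_days_plus_2 = orders['ship_days'] + 2:
   ship_days customer  refund  ship_days_plus_2
0          4     Nora       8                 6
1         13      Gus      48                15
2          5     Ravi      88                 7
3         13     Nora      21                15
4          2      Vic      32                 4
5          7      Gus      20                 9
6         12      Yui      53                14
7         12     Ravi      73                14
8         13      Yui      17                15
9         14     Nora       5                16
group by customer, sum of ship_days_plus_2:
customer
Gus     24
Nora    37
Ravi    21
Vic      4
Yui     29
Name: ship_days_plus_2, dtype: int64
reset_index():
  customer  ship_days_plus_2
0      Gus                24
1     Nora                37
2     Ravi                21
3      Vic                 4
4      Yui                29
filter rows where ship_days_plus_2 > 24:
  customer  ship_days_plus_2
1     Nora                37
4      Yui                29

33.0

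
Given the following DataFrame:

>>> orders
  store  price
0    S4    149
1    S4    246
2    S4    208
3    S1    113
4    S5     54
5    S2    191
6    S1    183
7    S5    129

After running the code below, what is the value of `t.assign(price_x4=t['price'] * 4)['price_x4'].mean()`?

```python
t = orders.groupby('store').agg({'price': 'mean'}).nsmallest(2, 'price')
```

479.0

group by store, mean of price:
       price
store       
S1     148.0
S2     191.0
S4     201.0
S5      91.5
take 2 rows with smallest price:
       price
store       
S5      91.5
S1     148.0
add column price_x4 = t['price'] * 4:
       price  price_x4
store                 
S5      91.5     366.0
S1     148.0     592.0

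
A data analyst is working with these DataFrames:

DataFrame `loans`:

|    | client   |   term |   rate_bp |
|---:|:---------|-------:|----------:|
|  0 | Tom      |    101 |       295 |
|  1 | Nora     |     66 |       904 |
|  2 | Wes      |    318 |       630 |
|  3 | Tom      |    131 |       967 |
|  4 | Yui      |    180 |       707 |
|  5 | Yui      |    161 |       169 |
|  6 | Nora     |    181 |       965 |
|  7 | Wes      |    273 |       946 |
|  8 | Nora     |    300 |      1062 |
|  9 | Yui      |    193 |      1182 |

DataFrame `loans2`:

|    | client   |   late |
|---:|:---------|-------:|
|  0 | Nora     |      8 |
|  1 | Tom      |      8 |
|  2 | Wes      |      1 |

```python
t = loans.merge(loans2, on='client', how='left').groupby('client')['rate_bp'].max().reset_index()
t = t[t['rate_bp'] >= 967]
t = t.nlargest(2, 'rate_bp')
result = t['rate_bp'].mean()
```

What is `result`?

merge on 'client' (how='left') → 10 rows:
  client  term  rate_bp  late
0    Tom   101      295   8.0
1   Nora    66      904   8.0
2    Wes   318      630   1.0
3    Tom   131      967   8.0
4    Yui   180      707   NaN
5    Yui   161      169   NaN
6   Nora   181      965   8.0
7    Wes   273      946   1.0
8   Nora   300     1062   8.0
9    Yui   193     1182   NaN
group by client, max of rate_bp:
client
Nora    1062
Tom      967
Wes      946
Yui     1182
Name: rate_bp, dtype: int64
reset_index():
  client  rate_bp
0   Nora     1062
1    Tom      967
2    Wes      946
3    Yui     1182
filter rows where rate_bp >= 967:
  client  rate_bp
0   Nora     1062
1    Tom      967
3    Yui     1182
take 2 rows with largest rate_bp:
  client  rate_bp
3    Yui     1182
0   Nora     1062
The mean of column 'rate_bp' is 1122.0.

1122.0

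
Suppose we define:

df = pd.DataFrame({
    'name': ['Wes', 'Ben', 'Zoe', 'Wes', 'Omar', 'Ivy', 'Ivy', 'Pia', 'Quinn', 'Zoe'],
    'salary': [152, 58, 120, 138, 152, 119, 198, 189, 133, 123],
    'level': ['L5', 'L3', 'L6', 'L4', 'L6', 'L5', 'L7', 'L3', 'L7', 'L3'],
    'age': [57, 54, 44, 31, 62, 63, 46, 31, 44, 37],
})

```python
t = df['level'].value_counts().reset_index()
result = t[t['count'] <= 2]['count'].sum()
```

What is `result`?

7

value_counts of level:
level
L3    3
L5    2
L6    2
L7    2
L4    1
Name: count, dtype: int64
reset_index():
  level  count
0    L3      3
1    L5      2
2    L6      2
3    L7      2
4    L4      1
filter rows where count <= 2:
  level  count
1    L5      2
2    L6      2
3    L7      2
4    L4      1
Hence 7.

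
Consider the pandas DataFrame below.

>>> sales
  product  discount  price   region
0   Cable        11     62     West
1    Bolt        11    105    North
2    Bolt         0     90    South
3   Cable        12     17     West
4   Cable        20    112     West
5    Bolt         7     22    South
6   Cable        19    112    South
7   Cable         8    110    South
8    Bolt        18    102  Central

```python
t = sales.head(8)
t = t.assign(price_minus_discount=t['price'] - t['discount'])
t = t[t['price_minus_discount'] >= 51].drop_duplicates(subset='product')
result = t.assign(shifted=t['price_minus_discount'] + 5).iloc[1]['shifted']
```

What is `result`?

take first 8 rows:
  product  discount  price region
0   Cable        11     62   West
1    Bolt        11    105  North
2    Bolt         0     90  South
3   Cable        12     17   West
4   Cable        20    112   West
5    Bolt         7     22  South
6   Cable        19    112  South
7   Cable         8    110  South
add column price_minus_discount = t['price'] - t['discount']:
  product  discount  price region  price_minus_discount
0   Cable        11     62   West                    51
1    Bolt        11    105  North                    94
2    Bolt         0     90  South                    90
3   Cable        12     17   West                     5
4   Cable        20    112   West                    92
5    Bolt         7     22  South                    15
6   Cable        19    112  South                    93
7   Cable         8    110  South                   102
filter rows where price_minus_discount >= 51:
  product  discount  price region  price_minus_discount
0   Cable        11     62   West                    51
1    Bolt        11    105  North                    94
2    Bolt         0     90  South                    90
4   Cable        20    112   West                    92
6   Cable        19    112  South                    93
7   Cable         8    110  South                   102
drop duplicate product (keep=first):
  product  discount  price region  price_minus_discount
0   Cable        11     62   West                    51
1    Bolt        11    105  North                    94
add column shifted = t['price_minus_discount'] + 5:
  product  discount  price region  price_minus_discount  shifted
0   Cable        11     62   West                    51       56
1    Bolt        11    105  North                    94       99
So iloc[1]['shifted'] = 99.

99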